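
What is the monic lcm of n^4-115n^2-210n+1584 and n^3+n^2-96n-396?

n^5+6n^4-115n^3-900n^2+324n+9504

Apply the Euclidean algorithm:
  n^4-115n^2-210n+1584 = (n-1)(n^3+n^2-96n-396) + (-18n^2+90n+1188)
  n^3+n^2-96n-396 = (-(1/18)n-1/3)(-18n^2+90n+1188) + (0)
Last nonzero remainder: -18n^2+90n+1188. Dividing through by -18 gives the monic gcd n^2-5n-66.
Then lcm(f, g) = f·g / gcd(f, g); expanding and making the result monic gives the answer.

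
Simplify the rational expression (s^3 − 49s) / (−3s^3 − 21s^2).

(−s + 7)/(3s)

Apply the Euclidean algorithm:
  s^3 − 49s = (−1/3)(−3s^3 − 21s^2) + (−7s^2 − 49s)
  −3s^3 − 21s^2 = ((3/7)s)(−7s^2 − 49s) + (0)
Last nonzero remainder: −7s^2 − 49s. Dividing through by −7 gives the monic gcd s^2 + 7s.
Cancel s^2 + 7s from numerator and denominator to get the reduced form.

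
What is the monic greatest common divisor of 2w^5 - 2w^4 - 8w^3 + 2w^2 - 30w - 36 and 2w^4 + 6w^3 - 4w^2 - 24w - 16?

w^2 + 3w + 2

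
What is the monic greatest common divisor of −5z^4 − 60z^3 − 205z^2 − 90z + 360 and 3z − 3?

z − 1

Euclidean algorithm in ℚ[z]:
  −5z^4 − 60z^3 − 205z^2 − 90z + 360 = (−(5/3)z^3 − (65/3)z^2 − 90z − 120)(3z − 3) + (0)
Last nonzero remainder: 3z − 3. Dividing through by 3 gives the monic gcd z − 1.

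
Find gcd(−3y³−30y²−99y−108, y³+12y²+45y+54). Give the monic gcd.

y²+6y+9

Repeated division with remainder:
  −3y³−30y²−99y−108 = (−3)(y³+12y²+45y+54) + (6y²+36y+54)
  y³+12y²+45y+54 = ((1/6)y+1)(6y²+36y+54) + (0)
Last nonzero remainder: 6y²+36y+54. Dividing through by 6 gives the monic gcd y²+6y+9.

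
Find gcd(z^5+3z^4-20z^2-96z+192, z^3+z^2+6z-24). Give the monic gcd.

By polynomial division,
  z^5+3z^4-20z^2-96z+192 = (z^2+2z-8)(z^3+z^2+6z-24) + (0)
The last nonzero remainder z^3+z^2+6z-24 is already monic.

z^3+z^2+6z-24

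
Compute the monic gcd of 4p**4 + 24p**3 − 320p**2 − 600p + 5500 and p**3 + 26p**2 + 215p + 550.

Apply the Euclidean algorithm:
  4p**4 + 24p**3 − 320p**2 − 600p + 5500 = (4p − 80)(p**3 + 26p**2 + 215p + 550) + (900p**2 + 14400p + 49500)
  p**3 + 26p**2 + 215p + 550 = ((1/900)p + 1/90)(900p**2 + 14400p + 49500) + (0)
Last nonzero remainder: 900p**2 + 14400p + 49500. Dividing through by 900 gives the monic gcd p**2 + 16p + 55.

p**2 + 16p + 55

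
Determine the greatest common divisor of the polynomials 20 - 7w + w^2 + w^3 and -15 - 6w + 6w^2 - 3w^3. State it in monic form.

5 - 3w + w^2

Repeated division with remainder:
  w^3 + w^2 - 7w + 20 = (-1/3)(-3w^3 + 6w^2 - 6w - 15) + (3w^2 - 9w + 15)
  -3w^3 + 6w^2 - 6w - 15 = (-w - 1)(3w^2 - 9w + 15) + (0)
Last nonzero remainder: 3w^2 - 9w + 15. Dividing through by 3 gives the monic gcd w^2 - 3w + 5.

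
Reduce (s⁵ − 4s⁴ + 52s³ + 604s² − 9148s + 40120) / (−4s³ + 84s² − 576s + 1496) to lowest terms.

(−s³ − 6s² − 78s − 1180)/(4s − 44)

Apply the Euclidean algorithm:
  s⁵ − 4s⁴ + 52s³ + 604s² − 9148s + 40120 = (−(1/4)s² − (17/4)s − 265/4)(−4s³ + 84s² − 576s + 1496) + (4095s² − 40950s + 139230)
  −4s³ + 84s² − 576s + 1496 = (−(4/4095)s + 44/4095)(4095s² − 40950s + 139230) + (0)
Last nonzero remainder: 4095s² − 40950s + 139230. Dividing through by 4095 gives the monic gcd s² − 10s + 34.
Cancel s² − 10s + 34 from numerator and denominator to get the reduced form.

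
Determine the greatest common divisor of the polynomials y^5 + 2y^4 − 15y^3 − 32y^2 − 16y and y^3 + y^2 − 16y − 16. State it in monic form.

y^3 + y^2 − 16y − 16

By polynomial division,
  y^5 + 2y^4 − 15y^3 − 32y^2 − 16y = (y^2 + y)(y^3 + y^2 − 16y − 16) + (0)
The last nonzero remainder y^3 + y^2 − 16y − 16 is already monic.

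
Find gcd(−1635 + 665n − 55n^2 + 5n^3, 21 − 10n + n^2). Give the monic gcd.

Euclidean algorithm in ℚ[n]:
  5n^3 − 55n^2 + 665n − 1635 = (5n − 5)(n^2 − 10n + 21) + (510n − 1530)
  n^2 − 10n + 21 = ((1/510)n − 7/510)(510n − 1530) + (0)
Last nonzero remainder: 510n − 1530. Dividing through by 510 gives the monic gcd n − 3.

−3 + n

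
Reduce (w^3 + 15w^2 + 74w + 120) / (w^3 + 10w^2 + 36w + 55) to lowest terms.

(w^2 + 10w + 24)/(w^2 + 5w + 11)

By polynomial division,
  w^3 + 15w^2 + 74w + 120 = (w^3 + 10w^2 + 36w + 55) + (5w^2 + 38w + 65)
  w^3 + 10w^2 + 36w + 55 = ((1/5)w + 12/25)(5w^2 + 38w + 65) + ((119/25)w + 119/5)
  5w^2 + 38w + 65 = ((125/119)w + 325/119)((119/25)w + 119/5) + (0)
Last nonzero remainder: (119/25)w + 119/5. Dividing through by 119/25 gives the monic gcd w + 5.
Cancel w + 5 from numerator and denominator to get the reduced form.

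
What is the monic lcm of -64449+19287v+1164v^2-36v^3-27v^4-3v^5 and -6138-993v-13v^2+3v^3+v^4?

-1417878+316899v+79236v^2-5281v^3-1042v^4-99v^5+4v^6+v^7

Euclidean algorithm in ℚ[v]:
  -3v^5-27v^4-36v^3+1164v^2+19287v-64449 = (-3v-18)(v^4+3v^3-13v^2-993v-6138) + (-21v^3-2049v^2-17001v-174933)
  v^4+3v^3-13v^2-993v-6138 = (-(1/21)v+662/147)(-21v^3-2049v^2-17001v-174933) + ((411840/49)v^2+(3294720/49)v+38301120/49)
  -21v^3-2049v^2-17001v-174933 = (-(343/137280)v-931/4160)((411840/49)v^2+(3294720/49)v+38301120/49) + (0)
Last nonzero remainder: (411840/49)v^2+(3294720/49)v+38301120/49. Dividing through by 411840/49 gives the monic gcd v^2+8v+93.
Then lcm(f, g) = f·g / gcd(f, g); expanding and making the result monic gives the answer.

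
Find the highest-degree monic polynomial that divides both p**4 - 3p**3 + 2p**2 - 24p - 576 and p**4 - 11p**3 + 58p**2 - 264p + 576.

Apply the Euclidean algorithm:
  p**4 - 3p**3 + 2p**2 - 24p - 576 = (p**4 - 11p**3 + 58p**2 - 264p + 576) + (8p**3 - 56p**2 + 240p - 1152)
  p**4 - 11p**3 + 58p**2 - 264p + 576 = ((1/8)p - 1/2)(8p**3 - 56p**2 + 240p - 1152) + (0)
Last nonzero remainder: 8p**3 - 56p**2 + 240p - 1152. Dividing through by 8 gives the monic gcd p**3 - 7p**2 + 30p - 144.

p**3 - 7p**2 + 30p - 144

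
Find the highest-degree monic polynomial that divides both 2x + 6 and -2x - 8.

1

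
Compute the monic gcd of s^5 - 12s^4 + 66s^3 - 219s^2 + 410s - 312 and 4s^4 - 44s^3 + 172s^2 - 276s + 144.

s^2 - 7s + 12

Repeated division with remainder:
  s^5 - 12s^4 + 66s^3 - 219s^2 + 410s - 312 = ((1/4)s - 1/4)(4s^4 - 44s^3 + 172s^2 - 276s + 144) + (12s^3 - 107s^2 + 305s - 276)
  4s^4 - 44s^3 + 172s^2 - 276s + 144 = ((1/3)s - 25/36)(12s^3 - 107s^2 + 305s - 276) + (-(143/36)s^2 + (1001/36)s - 143/3)
  12s^3 - 107s^2 + 305s - 276 = (-(432/143)s + 828/143)(-(143/36)s^2 + (1001/36)s - 143/3) + (0)
Last nonzero remainder: -(143/36)s^2 + (1001/36)s - 143/3. Dividing through by -143/36 gives the monic gcd s^2 - 7s + 12.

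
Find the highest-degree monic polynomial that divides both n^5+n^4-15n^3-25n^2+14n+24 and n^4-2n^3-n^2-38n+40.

n^2-5n+4

Euclidean algorithm in ℚ[n]:
  n^5+n^4-15n^3-25n^2+14n+24 = (n+3)(n^4-2n^3-n^2-38n+40) + (-8n^3+16n^2+88n-96)
  n^4-2n^3-n^2-38n+40 = (-(1/8)n)(-8n^3+16n^2+88n-96) + (10n^2-50n+40)
  -8n^3+16n^2+88n-96 = (-(4/5)n-12/5)(10n^2-50n+40) + (0)
Last nonzero remainder: 10n^2-50n+40. Dividing through by 10 gives the monic gcd n^2-5n+4.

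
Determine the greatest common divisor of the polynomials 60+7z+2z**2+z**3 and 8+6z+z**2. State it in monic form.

4+z

Apply the Euclidean algorithm:
  z**3+2z**2+7z+60 = (z-4)(z**2+6z+8) + (23z+92)
  z**2+6z+8 = ((1/23)z+2/23)(23z+92) + (0)
Last nonzero remainder: 23z+92. Dividing through by 23 gives the monic gcd z+4.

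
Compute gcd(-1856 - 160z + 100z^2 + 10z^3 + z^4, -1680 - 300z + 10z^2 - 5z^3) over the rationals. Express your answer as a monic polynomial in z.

4 + z

Repeated division with remainder:
  z^4 + 10z^3 + 100z^2 - 160z - 1856 = (-(1/5)z - 12/5)(-5z^3 + 10z^2 - 300z - 1680) + (64z^2 - 1216z - 5888)
  -5z^3 + 10z^2 - 300z - 1680 = (-(5/64)z - 85/64)(64z^2 - 1216z - 5888) + (-2375z - 9500)
  64z^2 - 1216z - 5888 = (-(64/2375)z + 1472/2375)(-2375z - 9500) + (0)
Last nonzero remainder: -2375z - 9500. Dividing through by -2375 gives the monic gcd z + 4.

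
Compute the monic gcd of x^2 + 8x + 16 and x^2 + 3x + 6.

1

By polynomial division,
  x^2 + 8x + 16 = (x^2 + 3x + 6) + (5x + 10)
  x^2 + 3x + 6 = ((1/5)x + 1/5)(5x + 10) + (4)
  5x + 10 = ((5/4)x + 5/2)(4) + (0)
The last nonzero remainder is the constant 4, so the polynomials are coprime and gcd = 1.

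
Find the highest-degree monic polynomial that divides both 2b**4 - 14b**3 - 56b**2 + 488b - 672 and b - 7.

Euclidean algorithm in ℚ[b]:
  2b**4 - 14b**3 - 56b**2 + 488b - 672 = (2b**3 - 56b + 96)(b - 7) + (0)
The last nonzero remainder b - 7 is already monic.

b - 7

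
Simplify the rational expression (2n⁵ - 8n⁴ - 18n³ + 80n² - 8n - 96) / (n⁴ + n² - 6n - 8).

(2n³ - 6n² - 20n + 48)/(n² + n + 4)

Repeated division with remainder:
  2n⁵ - 8n⁴ - 18n³ + 80n² - 8n - 96 = (2n - 8)(n⁴ + n² - 6n - 8) + (-20n³ + 100n² - 40n - 160)
  n⁴ + n² - 6n - 8 = (-(1/20)n - 1/4)(-20n³ + 100n² - 40n - 160) + (24n² - 24n - 48)
  -20n³ + 100n² - 40n - 160 = (-(5/6)n + 10/3)(24n² - 24n - 48) + (0)
Last nonzero remainder: 24n² - 24n - 48. Dividing through by 24 gives the monic gcd n² - n - 2.
Cancel n² - n - 2 from numerator and denominator to get the reduced form.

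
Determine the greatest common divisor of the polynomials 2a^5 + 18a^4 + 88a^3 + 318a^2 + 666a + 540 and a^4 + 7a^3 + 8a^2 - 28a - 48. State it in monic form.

Euclidean algorithm in ℚ[a]:
  2a^5 + 18a^4 + 88a^3 + 318a^2 + 666a + 540 = (2a + 4)(a^4 + 7a^3 + 8a^2 - 28a - 48) + (44a^3 + 342a^2 + 874a + 732)
  a^4 + 7a^3 + 8a^2 - 28a - 48 = ((1/44)a - 17/968)(44a^3 + 342a^2 + 874a + 732) + (-(2835/484)a^2 - (14175/484)a - 8505/242)
  44a^3 + 342a^2 + 874a + 732 = (-(21296/2835)a - 59048/2835)(-(2835/484)a^2 - (14175/484)a - 8505/242) + (0)
Last nonzero remainder: -(2835/484)a^2 - (14175/484)a - 8505/242. Dividing through by -2835/484 gives the monic gcd a^2 + 5a + 6.

a^2 + 5a + 6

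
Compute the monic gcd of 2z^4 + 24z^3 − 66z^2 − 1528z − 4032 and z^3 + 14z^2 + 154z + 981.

z + 9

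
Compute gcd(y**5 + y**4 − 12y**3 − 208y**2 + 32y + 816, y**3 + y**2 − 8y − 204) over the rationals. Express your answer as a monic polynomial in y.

y**3 + y**2 − 8y − 204

By polynomial division,
  y**5 + y**4 − 12y**3 − 208y**2 + 32y + 816 = (y**2 − 4)(y**3 + y**2 − 8y − 204) + (0)
The last nonzero remainder y**3 + y**2 − 8y − 204 is already monic.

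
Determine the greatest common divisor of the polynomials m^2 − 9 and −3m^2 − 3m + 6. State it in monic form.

1

Euclidean algorithm in ℚ[m]:
  m^2 − 9 = (−1/3)(−3m^2 − 3m + 6) + (−m − 7)
  −3m^2 − 3m + 6 = (3m − 18)(−m − 7) + (−120)
  −m − 7 = ((1/120)m + 7/120)(−120) + (0)
The last nonzero remainder is the constant −120, so the polynomials are coprime and gcd = 1.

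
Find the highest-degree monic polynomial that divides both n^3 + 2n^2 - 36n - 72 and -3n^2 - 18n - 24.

Repeated division with remainder:
  n^3 + 2n^2 - 36n - 72 = (-(1/3)n + 4/3)(-3n^2 - 18n - 24) + (-20n - 40)
  -3n^2 - 18n - 24 = ((3/20)n + 3/5)(-20n - 40) + (0)
Last nonzero remainder: -20n - 40. Dividing through by -20 gives the monic gcd n + 2.

n + 2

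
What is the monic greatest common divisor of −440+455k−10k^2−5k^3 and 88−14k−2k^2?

11+k

By polynomial division,
  −5k^3−10k^2+455k−440 = ((5/2)k−25/2)(−2k^2−14k+88) + (60k+660)
  −2k^2−14k+88 = (−(1/30)k+2/15)(60k+660) + (0)
Last nonzero remainder: 60k+660. Dividing through by 60 gives the monic gcd k+11.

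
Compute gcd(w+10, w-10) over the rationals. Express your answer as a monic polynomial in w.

1

Euclidean algorithm in ℚ[w]:
  w+10 = (w-10) + (20)
  w-10 = ((1/20)w-1/2)(20) + (0)
The last nonzero remainder is the constant 20, so the polynomials are coprime and gcd = 1.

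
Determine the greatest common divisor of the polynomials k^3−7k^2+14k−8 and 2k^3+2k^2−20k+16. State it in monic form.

Euclidean algorithm in ℚ[k]:
  k^3−7k^2+14k−8 = (1/2)(2k^3+2k^2−20k+16) + (−8k^2+24k−16)
  2k^3+2k^2−20k+16 = (−(1/4)k−1)(−8k^2+24k−16) + (0)
Last nonzero remainder: −8k^2+24k−16. Dividing through by −8 gives the monic gcd k^2−3k+2.

k^2−3k+2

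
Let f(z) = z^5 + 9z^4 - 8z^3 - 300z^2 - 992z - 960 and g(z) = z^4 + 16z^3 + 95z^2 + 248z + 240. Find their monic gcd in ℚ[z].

z^3 + 13z^2 + 56z + 80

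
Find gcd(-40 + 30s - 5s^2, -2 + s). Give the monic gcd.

-2 + s

Euclidean algorithm in ℚ[s]:
  -5s^2 + 30s - 40 = (-5s + 20)(s - 2) + (0)
The last nonzero remainder s - 2 is already monic.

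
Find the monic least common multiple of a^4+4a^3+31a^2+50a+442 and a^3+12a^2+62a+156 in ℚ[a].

a^5+10a^4+55a^3+236a^2+742a+2652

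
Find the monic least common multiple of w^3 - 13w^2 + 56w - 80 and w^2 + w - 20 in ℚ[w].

w^4 - 8w^3 - 9w^2 + 200w - 400

By polynomial division,
  w^3 - 13w^2 + 56w - 80 = (w - 14)(w^2 + w - 20) + (90w - 360)
  w^2 + w - 20 = ((1/90)w + 1/18)(90w - 360) + (0)
Last nonzero remainder: 90w - 360. Dividing through by 90 gives the monic gcd w - 4.
Then lcm(f, g) = f·g / gcd(f, g); expanding and making the result monic gives the answer.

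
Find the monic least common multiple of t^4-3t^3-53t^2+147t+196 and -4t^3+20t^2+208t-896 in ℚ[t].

By polynomial division,
  t^4-3t^3-53t^2+147t+196 = (-(1/4)t-1/2)(-4t^3+20t^2+208t-896) + (9t^2+27t-252)
  -4t^3+20t^2+208t-896 = (-(4/9)t+32/9)(9t^2+27t-252) + (0)
Last nonzero remainder: 9t^2+27t-252. Dividing through by 9 gives the monic gcd t^2+3t-28.
Then lcm(f, g) = f·g / gcd(f, g); expanding and making the result monic gives the answer.

t^5-11t^4-29t^3+571t^2-980t-1568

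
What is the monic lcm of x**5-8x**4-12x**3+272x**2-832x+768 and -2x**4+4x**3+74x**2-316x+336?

By polynomial division,
  x**5-8x**4-12x**3+272x**2-832x+768 = (-(1/2)x+3)(-2x**4+4x**3+74x**2-316x+336) + (13x**3-108x**2+284x-240)
  -2x**4+4x**3+74x**2-316x+336 = (-(2/13)x-164/169)(13x**3-108x**2+284x-240) + ((2178/169)x**2-(13068/169)x+17424/169)
  13x**3-108x**2+284x-240 = ((2197/2178)x-845/363)((2178/169)x**2-(13068/169)x+17424/169) + (0)
Last nonzero remainder: (2178/169)x**2-(13068/169)x+17424/169. Dividing through by 2178/169 gives the monic gcd x**2-6x+8.
Then lcm(f, g) = f·g / gcd(f, g); expanding and making the result monic gives the answer.

x**7-4x**6-65x**5+392x**4+508x**3-8272x**2+20544x-16128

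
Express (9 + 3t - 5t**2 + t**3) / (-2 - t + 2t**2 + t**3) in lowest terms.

Euclidean algorithm in ℚ[t]:
  t**3 - 5t**2 + 3t + 9 = (t**3 + 2t**2 - t - 2) + (-7t**2 + 4t + 11)
  t**3 + 2t**2 - t - 2 = (-(1/7)t - 18/49)(-7t**2 + 4t + 11) + ((100/49)t + 100/49)
  -7t**2 + 4t + 11 = (-(343/100)t + 539/100)((100/49)t + 100/49) + (0)
Last nonzero remainder: (100/49)t + 100/49. Dividing through by 100/49 gives the monic gcd t + 1.
Cancel t + 1 from numerator and denominator to get the reduced form.

(9 - 6t + t**2)/(-2 + t + t**2)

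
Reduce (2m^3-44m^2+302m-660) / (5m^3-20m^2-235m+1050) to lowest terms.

(2m-22)/(5m+35)

Apply the Euclidean algorithm:
  2m^3-44m^2+302m-660 = (2/5)(5m^3-20m^2-235m+1050) + (-36m^2+396m-1080)
  5m^3-20m^2-235m+1050 = (-(5/36)m-35/36)(-36m^2+396m-1080) + (0)
Last nonzero remainder: -36m^2+396m-1080. Dividing through by -36 gives the monic gcd m^2-11m+30.
Cancel m^2-11m+30 from numerator and denominator to get the reduced form.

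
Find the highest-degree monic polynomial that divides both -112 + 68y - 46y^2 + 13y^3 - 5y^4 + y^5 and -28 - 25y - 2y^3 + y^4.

By polynomial division,
  y^5 - 5y^4 + 13y^3 - 46y^2 + 68y - 112 = (y - 3)(y^4 - 2y^3 - 25y - 28) + (7y^3 - 21y^2 + 21y - 196)
  y^4 - 2y^3 - 25y - 28 = ((1/7)y + 1/7)(7y^3 - 21y^2 + 21y - 196) + (0)
Last nonzero remainder: 7y^3 - 21y^2 + 21y - 196. Dividing through by 7 gives the monic gcd y^3 - 3y^2 + 3y - 28.

-28 + 3y - 3y^2 + y^3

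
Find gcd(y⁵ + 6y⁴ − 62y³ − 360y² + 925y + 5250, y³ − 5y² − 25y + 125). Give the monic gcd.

y² − 25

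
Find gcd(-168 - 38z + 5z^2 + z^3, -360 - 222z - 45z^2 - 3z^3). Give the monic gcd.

4 + z

By polynomial division,
  z^3 + 5z^2 - 38z - 168 = (-1/3)(-3z^3 - 45z^2 - 222z - 360) + (-10z^2 - 112z - 288)
  -3z^3 - 45z^2 - 222z - 360 = ((3/10)z + 57/50)(-10z^2 - 112z - 288) + (-(198/25)z - 792/25)
  -10z^2 - 112z - 288 = ((125/99)z + 100/11)(-(198/25)z - 792/25) + (0)
Last nonzero remainder: -(198/25)z - 792/25. Dividing through by -198/25 gives the monic gcd z + 4.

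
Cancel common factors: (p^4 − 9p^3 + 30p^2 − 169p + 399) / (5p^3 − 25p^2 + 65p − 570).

By polynomial division,
  p^4 − 9p^3 + 30p^2 − 169p + 399 = ((1/5)p − 4/5)(5p^3 − 25p^2 + 65p − 570) + (−3p^2 − 3p − 57)
  5p^3 − 25p^2 + 65p − 570 = (−(5/3)p + 10)(−3p^2 − 3p − 57) + (0)
Last nonzero remainder: −3p^2 − 3p − 57. Dividing through by −3 gives the monic gcd p^2 + p + 19.
Cancel p^2 + p + 19 from numerator and denominator to get the reduced form.

(p^2 − 10p + 21)/(5p − 30)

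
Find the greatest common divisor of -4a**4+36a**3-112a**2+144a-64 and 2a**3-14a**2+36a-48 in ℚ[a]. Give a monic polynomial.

a-4

Apply the Euclidean algorithm:
  -4a**4+36a**3-112a**2+144a-64 = (-2a+4)(2a**3-14a**2+36a-48) + (16a**2-96a+128)
  2a**3-14a**2+36a-48 = ((1/8)a-1/8)(16a**2-96a+128) + (8a-32)
  16a**2-96a+128 = (2a-4)(8a-32) + (0)
Last nonzero remainder: 8a-32. Dividing through by 8 gives the monic gcd a-4.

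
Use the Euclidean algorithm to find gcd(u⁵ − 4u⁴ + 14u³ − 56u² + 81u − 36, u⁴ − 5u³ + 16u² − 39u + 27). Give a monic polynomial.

Repeated division with remainder:
  u⁵ − 4u⁴ + 14u³ − 56u² + 81u − 36 = (u + 1)(u⁴ − 5u³ + 16u² − 39u + 27) + (3u³ − 33u² + 93u − 63)
  u⁴ − 5u³ + 16u² − 39u + 27 = ((1/3)u + 2)(3u³ − 33u² + 93u − 63) + (51u² − 204u + 153)
  3u³ − 33u² + 93u − 63 = ((1/17)u − 7/17)(51u² − 204u + 153) + (0)
Last nonzero remainder: 51u² − 204u + 153. Dividing through by 51 gives the monic gcd u² − 4u + 3.

u² − 4u + 3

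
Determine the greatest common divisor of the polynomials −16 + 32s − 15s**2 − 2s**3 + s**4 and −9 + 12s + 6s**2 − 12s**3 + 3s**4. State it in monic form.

Euclidean algorithm in ℚ[s]:
  s**4 − 2s**3 − 15s**2 + 32s − 16 = (1/3)(3s**4 − 12s**3 + 6s**2 + 12s − 9) + (2s**3 − 17s**2 + 28s − 13)
  3s**4 − 12s**3 + 6s**2 + 12s − 9 = ((3/2)s + 27/4)(2s**3 − 17s**2 + 28s − 13) + ((315/4)s**2 − (315/2)s + 315/4)
  2s**3 − 17s**2 + 28s − 13 = ((8/315)s − 52/315)((315/4)s**2 − (315/2)s + 315/4) + (0)
Last nonzero remainder: (315/4)s**2 − (315/2)s + 315/4. Dividing through by 315/4 gives the monic gcd s**2 − 2s + 1.

1 − 2s + s**2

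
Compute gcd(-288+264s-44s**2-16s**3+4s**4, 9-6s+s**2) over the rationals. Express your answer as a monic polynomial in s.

Euclidean algorithm in ℚ[s]:
  4s**4-16s**3-44s**2+264s-288 = (4s**2+8s-32)(s**2-6s+9) + (0)
The last nonzero remainder s**2-6s+9 is already monic.

9-6s+s**2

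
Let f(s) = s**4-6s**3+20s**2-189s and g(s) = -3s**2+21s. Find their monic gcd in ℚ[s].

s**2-7s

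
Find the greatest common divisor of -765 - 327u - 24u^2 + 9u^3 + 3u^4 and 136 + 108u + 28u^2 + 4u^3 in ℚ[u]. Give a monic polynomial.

Euclidean algorithm in ℚ[u]:
  3u^4 + 9u^3 - 24u^2 - 327u - 765 = ((3/4)u - 3)(4u^3 + 28u^2 + 108u + 136) + (-21u^2 - 105u - 357)
  4u^3 + 28u^2 + 108u + 136 = (-(4/21)u - 8/21)(-21u^2 - 105u - 357) + (0)
Last nonzero remainder: -21u^2 - 105u - 357. Dividing through by -21 gives the monic gcd u^2 + 5u + 17.

17 + 5u + u^2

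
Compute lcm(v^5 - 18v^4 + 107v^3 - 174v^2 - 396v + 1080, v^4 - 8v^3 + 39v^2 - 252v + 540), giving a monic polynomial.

v^7 - 17v^6 + 119v^5 - 607v^4 + 2640v^3 - 4536v^2 - 10800v + 32400

Euclidean algorithm in ℚ[v]:
  v^5 - 18v^4 + 107v^3 - 174v^2 - 396v + 1080 = (v - 10)(v^4 - 8v^3 + 39v^2 - 252v + 540) + (-12v^3 + 468v^2 - 3456v + 6480)
  v^4 - 8v^3 + 39v^2 - 252v + 540 = (-(1/12)v - 31/12)(-12v^3 + 468v^2 - 3456v + 6480) + (960v^2 - 8640v + 17280)
  -12v^3 + 468v^2 - 3456v + 6480 = (-(1/80)v + 3/8)(960v^2 - 8640v + 17280) + (0)
Last nonzero remainder: 960v^2 - 8640v + 17280. Dividing through by 960 gives the monic gcd v^2 - 9v + 18.
Then lcm(f, g) = f·g / gcd(f, g); expanding and making the result monic gives the answer.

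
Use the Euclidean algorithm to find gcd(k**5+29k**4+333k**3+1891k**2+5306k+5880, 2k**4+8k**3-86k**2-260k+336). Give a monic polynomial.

k**2+11k+28

Repeated division with remainder:
  k**5+29k**4+333k**3+1891k**2+5306k+5880 = ((1/2)k+25/2)(2k**4+8k**3-86k**2-260k+336) + (276k**3+3096k**2+8388k+1680)
  2k**4+8k**3-86k**2-260k+336 = ((1/138)k-83/1587)(276k**3+3096k**2+8388k+1680) + ((8008/529)k**2+(88088/529)k+224224/529)
  276k**3+3096k**2+8388k+1680 = ((36501/2002)k+7935/2002)((8008/529)k**2+(88088/529)k+224224/529) + (0)
Last nonzero remainder: (8008/529)k**2+(88088/529)k+224224/529. Dividing through by 8008/529 gives the monic gcd k**2+11k+28.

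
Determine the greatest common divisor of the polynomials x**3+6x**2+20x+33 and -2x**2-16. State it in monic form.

Repeated division with remainder:
  x**3+6x**2+20x+33 = (-(1/2)x-3)(-2x**2-16) + (12x-15)
  -2x**2-16 = (-(1/6)x-5/24)(12x-15) + (-153/8)
  12x-15 = (-(32/51)x+40/51)(-153/8) + (0)
The last nonzero remainder is the constant -153/8, so the polynomials are coprime and gcd = 1.

1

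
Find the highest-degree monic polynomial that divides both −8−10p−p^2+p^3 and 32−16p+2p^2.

Repeated division with remainder:
  p^3−p^2−10p−8 = ((1/2)p+7/2)(2p^2−16p+32) + (30p−120)
  2p^2−16p+32 = ((1/15)p−4/15)(30p−120) + (0)
Last nonzero remainder: 30p−120. Dividing through by 30 gives the monic gcd p−4.

−4+p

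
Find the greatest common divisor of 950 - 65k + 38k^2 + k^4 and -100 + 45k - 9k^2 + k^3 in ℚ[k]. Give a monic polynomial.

Euclidean algorithm in ℚ[k]:
  k^4 + 38k^2 - 65k + 950 = (k + 9)(k^3 - 9k^2 + 45k - 100) + (74k^2 - 370k + 1850)
  k^3 - 9k^2 + 45k - 100 = ((1/74)k - 2/37)(74k^2 - 370k + 1850) + (0)
Last nonzero remainder: 74k^2 - 370k + 1850. Dividing through by 74 gives the monic gcd k^2 - 5k + 25.

25 - 5k + k^2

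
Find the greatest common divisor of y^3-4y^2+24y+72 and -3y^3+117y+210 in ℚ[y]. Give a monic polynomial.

y+2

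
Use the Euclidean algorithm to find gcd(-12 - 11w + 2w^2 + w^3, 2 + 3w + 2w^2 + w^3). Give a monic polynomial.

Repeated division with remainder:
  w^3 + 2w^2 - 11w - 12 = (w^3 + 2w^2 + 3w + 2) + (-14w - 14)
  w^3 + 2w^2 + 3w + 2 = (-(1/14)w^2 - (1/14)w - 1/7)(-14w - 14) + (0)
Last nonzero remainder: -14w - 14. Dividing through by -14 gives the monic gcd w + 1.

1 + w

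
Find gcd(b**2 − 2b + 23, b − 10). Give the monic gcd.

1

Euclidean algorithm in ℚ[b]:
  b**2 − 2b + 23 = (b + 8)(b − 10) + (103)
  b − 10 = ((1/103)b − 10/103)(103) + (0)
The last nonzero remainder is the constant 103, so the polynomials are coprime and gcd = 1.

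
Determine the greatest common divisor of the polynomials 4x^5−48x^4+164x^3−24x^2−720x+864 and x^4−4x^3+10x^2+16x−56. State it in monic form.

Apply the Euclidean algorithm:
  4x^5−48x^4+164x^3−24x^2−720x+864 = (4x−32)(x^4−4x^3+10x^2+16x−56) + (−4x^3+232x^2+16x−928)
  x^4−4x^3+10x^2+16x−56 = (−(1/4)x−27/2)(−4x^3+232x^2+16x−928) + (3146x^2−12584)
  −4x^3+232x^2+16x−928 = (−(2/1573)x+116/1573)(3146x^2−12584) + (0)
Last nonzero remainder: 3146x^2−12584. Dividing through by 3146 gives the monic gcd x^2−4.

x^2−4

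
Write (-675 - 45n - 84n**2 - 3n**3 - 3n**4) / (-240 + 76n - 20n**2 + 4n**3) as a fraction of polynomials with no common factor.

(-45 - 6n - 3n**2)/(-16 + 4n)

Repeated division with remainder:
  -3n**4 - 3n**3 - 84n**2 - 45n - 675 = (-(3/4)n - 9/2)(4n**3 - 20n**2 + 76n - 240) + (-117n**2 + 117n - 1755)
  4n**3 - 20n**2 + 76n - 240 = (-(4/117)n + 16/117)(-117n**2 + 117n - 1755) + (0)
Last nonzero remainder: -117n**2 + 117n - 1755. Dividing through by -117 gives the monic gcd n**2 - n + 15.
Cancel n**2 - n + 15 from numerator and denominator to get the reduced form.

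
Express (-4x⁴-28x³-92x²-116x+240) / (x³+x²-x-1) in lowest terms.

By polynomial division,
  -4x⁴-28x³-92x²-116x+240 = (-4x-24)(x³+x²-x-1) + (-72x²-144x+216)
  x³+x²-x-1 = (-(1/72)x+1/72)(-72x²-144x+216) + (4x-4)
  -72x²-144x+216 = (-18x-54)(4x-4) + (0)
Last nonzero remainder: 4x-4. Dividing through by 4 gives the monic gcd x-1.
Cancel x-1 from numerator and denominator to get the reduced form.

(-4x³-32x²-124x-240)/(x²+2x+1)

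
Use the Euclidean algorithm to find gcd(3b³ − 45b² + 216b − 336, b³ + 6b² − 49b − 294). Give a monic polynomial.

Euclidean algorithm in ℚ[b]:
  3b³ − 45b² + 216b − 336 = (3)(b³ + 6b² − 49b − 294) + (−63b² + 363b + 546)
  b³ + 6b² − 49b − 294 = (−(1/63)b − 247/1323)(−63b² + 363b + 546) + ((12100/441)b − 12100/63)
  −63b² + 363b + 546 = (−(27783/12100)b − 17199/6050)((12100/441)b − 12100/63) + (0)
Last nonzero remainder: (12100/441)b − 12100/63. Dividing through by 12100/441 gives the monic gcd b − 7.

b − 7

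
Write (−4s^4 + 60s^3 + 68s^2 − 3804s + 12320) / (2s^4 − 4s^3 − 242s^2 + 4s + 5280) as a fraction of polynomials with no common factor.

(−2s + 14)/(s + 6)

Euclidean algorithm in ℚ[s]:
  −4s^4 + 60s^3 + 68s^2 − 3804s + 12320 = (−2)(2s^4 − 4s^3 − 242s^2 + 4s + 5280) + (52s^3 − 416s^2 − 3796s + 22880)
  2s^4 − 4s^3 − 242s^2 + 4s + 5280 = ((1/26)s + 3/13)(52s^3 − 416s^2 − 3796s + 22880) + (0)
Last nonzero remainder: 52s^3 − 416s^2 − 3796s + 22880. Dividing through by 52 gives the monic gcd s^3 − 8s^2 − 73s + 440.
Cancel s^3 − 8s^2 − 73s + 440 from numerator and denominator to get the reduced form.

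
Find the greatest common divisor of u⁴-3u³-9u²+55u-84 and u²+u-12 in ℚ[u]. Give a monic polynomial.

By polynomial division,
  u⁴-3u³-9u²+55u-84 = (u²-4u+7)(u²+u-12) + (0)
The last nonzero remainder u²+u-12 is already monic.

u²+u-12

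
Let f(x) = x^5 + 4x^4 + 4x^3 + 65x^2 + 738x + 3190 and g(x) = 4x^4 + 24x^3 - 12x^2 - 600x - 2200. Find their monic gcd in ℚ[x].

Apply the Euclidean algorithm:
  x^5 + 4x^4 + 4x^3 + 65x^2 + 738x + 3190 = ((1/4)x - 1/2)(4x^4 + 24x^3 - 12x^2 - 600x - 2200) + (19x^3 + 209x^2 + 988x + 2090)
  4x^4 + 24x^3 - 12x^2 - 600x - 2200 = ((4/19)x - 20/19)(19x^3 + 209x^2 + 988x + 2090) + (0)
Last nonzero remainder: 19x^3 + 209x^2 + 988x + 2090. Dividing through by 19 gives the monic gcd x^3 + 11x^2 + 52x + 110.

x^3 + 11x^2 + 52x + 110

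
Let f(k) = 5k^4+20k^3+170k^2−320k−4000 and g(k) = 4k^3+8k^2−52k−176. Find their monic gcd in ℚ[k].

Euclidean algorithm in ℚ[k]:
  5k^4+20k^3+170k^2−320k−4000 = ((5/4)k+5/2)(4k^3+8k^2−52k−176) + (215k^2+30k−3560)
  4k^3+8k^2−52k−176 = ((4/215)k+64/1849)(215k^2+30k−3560) + ((24396/1849)k−97584/1849)
  215k^2+30k−3560 = ((397535/24396)k+822805/12198)((24396/1849)k−97584/1849) + (0)
Last nonzero remainder: (24396/1849)k−97584/1849. Dividing through by 24396/1849 gives the monic gcd k−4.

k−4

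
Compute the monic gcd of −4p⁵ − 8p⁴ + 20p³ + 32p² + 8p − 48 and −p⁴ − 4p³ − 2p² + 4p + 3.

Apply the Euclidean algorithm:
  −4p⁵ − 8p⁴ + 20p³ + 32p² + 8p − 48 = (4p − 8)(−p⁴ − 4p³ − 2p² + 4p + 3) + (−4p³ + 28p − 24)
  −p⁴ − 4p³ − 2p² + 4p + 3 = ((1/4)p + 1)(−4p³ + 28p − 24) + (−9p² − 18p + 27)
  −4p³ + 28p − 24 = ((4/9)p − 8/9)(−9p² − 18p + 27) + (0)
Last nonzero remainder: −9p² − 18p + 27. Dividing through by −9 gives the monic gcd p² + 2p − 3.

p² + 2p − 3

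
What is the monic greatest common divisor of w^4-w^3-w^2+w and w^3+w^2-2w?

w^2-w

By polynomial division,
  w^4-w^3-w^2+w = (w-2)(w^3+w^2-2w) + (3w^2-3w)
  w^3+w^2-2w = ((1/3)w+2/3)(3w^2-3w) + (0)
Last nonzero remainder: 3w^2-3w. Dividing through by 3 gives the monic gcd w^2-w.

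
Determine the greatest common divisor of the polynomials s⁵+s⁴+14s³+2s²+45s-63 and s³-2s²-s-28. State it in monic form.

s²+2s+7

Euclidean algorithm in ℚ[s]:
  s⁵+s⁴+14s³+2s²+45s-63 = (s²+3s+21)(s³-2s²-s-28) + (75s²+150s+525)
  s³-2s²-s-28 = ((1/75)s-4/75)(75s²+150s+525) + (0)
Last nonzero remainder: 75s²+150s+525. Dividing through by 75 gives the monic gcd s²+2s+7.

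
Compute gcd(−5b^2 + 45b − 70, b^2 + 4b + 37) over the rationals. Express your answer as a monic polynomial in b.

Apply the Euclidean algorithm:
  −5b^2 + 45b − 70 = (−5)(b^2 + 4b + 37) + (65b + 115)
  b^2 + 4b + 37 = ((1/65)b + 29/845)(65b + 115) + (5586/169)
  65b + 115 = ((10985/5586)b + 19435/5586)(5586/169) + (0)
The last nonzero remainder is the constant 5586/169, so the polynomials are coprime and gcd = 1.

1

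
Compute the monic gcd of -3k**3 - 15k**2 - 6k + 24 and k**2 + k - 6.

By polynomial division,
  -3k**3 - 15k**2 - 6k + 24 = (-3k - 12)(k**2 + k - 6) + (-12k - 48)
  k**2 + k - 6 = (-(1/12)k + 1/4)(-12k - 48) + (6)
  -12k - 48 = (-2k - 8)(6) + (0)
The last nonzero remainder is the constant 6, so the polynomials are coprime and gcd = 1.

1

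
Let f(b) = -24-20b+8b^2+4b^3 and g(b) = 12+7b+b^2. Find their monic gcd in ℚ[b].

Repeated division with remainder:
  4b^3+8b^2-20b-24 = (4b-20)(b^2+7b+12) + (72b+216)
  b^2+7b+12 = ((1/72)b+1/18)(72b+216) + (0)
Last nonzero remainder: 72b+216. Dividing through by 72 gives the monic gcd b+3.

3+b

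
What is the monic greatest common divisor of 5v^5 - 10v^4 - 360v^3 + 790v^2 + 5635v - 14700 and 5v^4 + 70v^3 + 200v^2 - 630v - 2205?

v^2 + 4v - 21

Euclidean algorithm in ℚ[v]:
  5v^5 - 10v^4 - 360v^3 + 790v^2 + 5635v - 14700 = (v - 16)(5v^4 + 70v^3 + 200v^2 - 630v - 2205) + (560v^3 + 4620v^2 - 2240v - 49980)
  5v^4 + 70v^3 + 200v^2 - 630v - 2205 = ((1/112)v + 23/448)(560v^3 + 4620v^2 - 2240v - 49980) + (-(275/16)v^2 - (275/4)v + 5775/16)
  560v^3 + 4620v^2 - 2240v - 49980 = (-(1792/55)v - 7616/55)(-(275/16)v^2 - (275/4)v + 5775/16) + (0)
Last nonzero remainder: -(275/16)v^2 - (275/4)v + 5775/16. Dividing through by -275/16 gives the monic gcd v^2 + 4v - 21.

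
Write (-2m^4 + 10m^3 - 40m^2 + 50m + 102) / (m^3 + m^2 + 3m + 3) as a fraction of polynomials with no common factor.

(-2m^3 + 12m^2 - 52m + 102)/(m^2 + 3)

Repeated division with remainder:
  -2m^4 + 10m^3 - 40m^2 + 50m + 102 = (-2m + 12)(m^3 + m^2 + 3m + 3) + (-46m^2 + 20m + 66)
  m^3 + m^2 + 3m + 3 = (-(1/46)m - 33/1058)(-46m^2 + 20m + 66) + ((2676/529)m + 2676/529)
  -46m^2 + 20m + 66 = (-(12167/1338)m + 5819/446)((2676/529)m + 2676/529) + (0)
Last nonzero remainder: (2676/529)m + 2676/529. Dividing through by 2676/529 gives the monic gcd m + 1.
Cancel m + 1 from numerator and denominator to get the reduced form.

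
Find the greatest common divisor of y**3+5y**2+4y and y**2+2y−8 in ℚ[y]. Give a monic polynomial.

y+4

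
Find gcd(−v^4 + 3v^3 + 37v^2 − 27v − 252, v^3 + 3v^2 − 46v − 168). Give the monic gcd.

v^2 − 3v − 28

Apply the Euclidean algorithm:
  −v^4 + 3v^3 + 37v^2 − 27v − 252 = (−v + 6)(v^3 + 3v^2 − 46v − 168) + (−27v^2 + 81v + 756)
  v^3 + 3v^2 − 46v − 168 = (−(1/27)v − 2/9)(−27v^2 + 81v + 756) + (0)
Last nonzero remainder: −27v^2 + 81v + 756. Dividing through by −27 gives the monic gcd v^2 − 3v − 28.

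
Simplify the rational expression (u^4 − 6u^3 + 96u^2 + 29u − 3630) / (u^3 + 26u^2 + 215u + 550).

By polynomial division,
  u^4 − 6u^3 + 96u^2 + 29u − 3630 = (u − 32)(u^3 + 26u^2 + 215u + 550) + (713u^2 + 6359u + 13970)
  u^3 + 26u^2 + 215u + 550 = ((1/713)u + 12179/508369)(713u^2 + 6359u + 13970) + ((21892464/508369)u + 109462320/508369)
  713u^2 + 6359u + 13970 = ((362467097/21892464)u + 64562863/995112)((21892464/508369)u + 109462320/508369) + (0)
Last nonzero remainder: (21892464/508369)u + 109462320/508369. Dividing through by 21892464/508369 gives the monic gcd u + 5.
Cancel u + 5 from numerator and denominator to get the reduced form.

(u^3 − 11u^2 + 151u − 726)/(u^2 + 21u + 110)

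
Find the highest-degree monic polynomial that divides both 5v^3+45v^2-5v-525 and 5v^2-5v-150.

v+5

By polynomial division,
  5v^3+45v^2-5v-525 = (v+10)(5v^2-5v-150) + (195v+975)
  5v^2-5v-150 = ((1/39)v-2/13)(195v+975) + (0)
Last nonzero remainder: 195v+975. Dividing through by 195 gives the monic gcd v+5.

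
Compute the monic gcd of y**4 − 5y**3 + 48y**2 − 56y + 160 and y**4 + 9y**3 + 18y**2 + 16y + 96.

y**2 − y + 4

By polynomial division,
  y**4 − 5y**3 + 48y**2 − 56y + 160 = (y**4 + 9y**3 + 18y**2 + 16y + 96) + (−14y**3 + 30y**2 − 72y + 64)
  y**4 + 9y**3 + 18y**2 + 16y + 96 = (−(1/14)y − 39/49)(−14y**3 + 30y**2 − 72y + 64) + ((1800/49)y**2 − (1800/49)y + 7200/49)
  −14y**3 + 30y**2 − 72y + 64 = (−(343/900)y + 98/225)((1800/49)y**2 − (1800/49)y + 7200/49) + (0)
Last nonzero remainder: (1800/49)y**2 − (1800/49)y + 7200/49. Dividing through by 1800/49 gives the monic gcd y**2 − y + 4.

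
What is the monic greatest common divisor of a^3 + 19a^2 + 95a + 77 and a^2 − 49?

Apply the Euclidean algorithm:
  a^3 + 19a^2 + 95a + 77 = (a + 19)(a^2 − 49) + (144a + 1008)
  a^2 − 49 = ((1/144)a − 7/144)(144a + 1008) + (0)
Last nonzero remainder: 144a + 1008. Dividing through by 144 gives the monic gcd a + 7.

a + 7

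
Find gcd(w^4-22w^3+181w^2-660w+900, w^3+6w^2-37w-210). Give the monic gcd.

w-6

By polynomial division,
  w^4-22w^3+181w^2-660w+900 = (w-28)(w^3+6w^2-37w-210) + (386w^2-1486w-4980)
  w^3+6w^2-37w-210 = ((1/386)w+1901/74498)(386w^2-1486w-4980) + ((514800/37249)w-3088800/37249)
  386w^2-1486w-4980 = ((7189057/257400)w+3091667/51480)((514800/37249)w-3088800/37249) + (0)
Last nonzero remainder: (514800/37249)w-3088800/37249. Dividing through by 514800/37249 gives the monic gcd w-6.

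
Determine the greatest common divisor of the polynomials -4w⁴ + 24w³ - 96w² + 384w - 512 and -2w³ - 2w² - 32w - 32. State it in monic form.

w² + 16

Repeated division with remainder:
  -4w⁴ + 24w³ - 96w² + 384w - 512 = (2w - 14)(-2w³ - 2w² - 32w - 32) + (-60w² - 960)
  -2w³ - 2w² - 32w - 32 = ((1/30)w + 1/30)(-60w² - 960) + (0)
Last nonzero remainder: -60w² - 960. Dividing through by -60 gives the monic gcd w² + 16.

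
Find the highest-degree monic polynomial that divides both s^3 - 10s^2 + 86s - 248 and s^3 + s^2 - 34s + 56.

s - 4

Repeated division with remainder:
  s^3 - 10s^2 + 86s - 248 = (s^3 + s^2 - 34s + 56) + (-11s^2 + 120s - 304)
  s^3 + s^2 - 34s + 56 = (-(1/11)s - 131/121)(-11s^2 + 120s - 304) + ((8262/121)s - 33048/121)
  -11s^2 + 120s - 304 = (-(1331/8262)s + 4598/4131)((8262/121)s - 33048/121) + (0)
Last nonzero remainder: (8262/121)s - 33048/121. Dividing through by 8262/121 gives the monic gcd s - 4.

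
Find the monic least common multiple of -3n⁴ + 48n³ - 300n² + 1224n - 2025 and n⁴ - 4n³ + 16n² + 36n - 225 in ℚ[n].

n⁵ - 13n⁴ + 52n³ - 108n² - 549n + 2025

Apply the Euclidean algorithm:
  -3n⁴ + 48n³ - 300n² + 1224n - 2025 = (-3)(n⁴ - 4n³ + 16n² + 36n - 225) + (36n³ - 252n² + 1332n - 2700)
  n⁴ - 4n³ + 16n² + 36n - 225 = ((1/36)n + 1/12)(36n³ - 252n² + 1332n - 2700) + (0)
Last nonzero remainder: 36n³ - 252n² + 1332n - 2700. Dividing through by 36 gives the monic gcd n³ - 7n² + 37n - 75.
Then lcm(f, g) = f·g / gcd(f, g); expanding and making the result monic gives the answer.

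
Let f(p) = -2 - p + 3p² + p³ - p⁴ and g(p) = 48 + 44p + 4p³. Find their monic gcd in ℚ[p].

1 + p

Apply the Euclidean algorithm:
  -p⁴ + p³ + 3p² - p - 2 = (-(1/4)p + 1/4)(4p³ + 44p + 48) + (14p² - 14)
  4p³ + 44p + 48 = ((2/7)p)(14p² - 14) + (48p + 48)
  14p² - 14 = ((7/24)p - 7/24)(48p + 48) + (0)
Last nonzero remainder: 48p + 48. Dividing through by 48 gives the monic gcd p + 1.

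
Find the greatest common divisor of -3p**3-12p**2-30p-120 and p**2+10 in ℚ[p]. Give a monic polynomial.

p**2+10

Euclidean algorithm in ℚ[p]:
  -3p**3-12p**2-30p-120 = (-3p-12)(p**2+10) + (0)
The last nonzero remainder p**2+10 is already monic.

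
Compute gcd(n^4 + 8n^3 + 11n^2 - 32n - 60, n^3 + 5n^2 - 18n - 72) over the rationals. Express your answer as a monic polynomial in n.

Apply the Euclidean algorithm:
  n^4 + 8n^3 + 11n^2 - 32n - 60 = (n + 3)(n^3 + 5n^2 - 18n - 72) + (14n^2 + 94n + 156)
  n^3 + 5n^2 - 18n - 72 = ((1/14)n - 6/49)(14n^2 + 94n + 156) + (-(864/49)n - 2592/49)
  14n^2 + 94n + 156 = (-(343/432)n - 637/216)(-(864/49)n - 2592/49) + (0)
Last nonzero remainder: -(864/49)n - 2592/49. Dividing through by -864/49 gives the monic gcd n + 3.

n + 3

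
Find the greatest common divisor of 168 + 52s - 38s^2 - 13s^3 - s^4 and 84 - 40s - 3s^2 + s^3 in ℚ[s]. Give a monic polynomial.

Apply the Euclidean algorithm:
  -s^4 - 13s^3 - 38s^2 + 52s + 168 = (-s - 16)(s^3 - 3s^2 - 40s + 84) + (-126s^2 - 504s + 1512)
  s^3 - 3s^2 - 40s + 84 = (-(1/126)s + 1/18)(-126s^2 - 504s + 1512) + (0)
Last nonzero remainder: -126s^2 - 504s + 1512. Dividing through by -126 gives the monic gcd s^2 + 4s - 12.

-12 + 4s + s^2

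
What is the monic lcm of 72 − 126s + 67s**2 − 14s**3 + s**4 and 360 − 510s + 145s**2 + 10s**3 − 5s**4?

432 − 684s + 276s**2 − 17s**3 − 8s**4 + s**5

Euclidean algorithm in ℚ[s]:
  s**4 − 14s**3 + 67s**2 − 126s + 72 = (−1/5)(−5s**4 + 10s**3 + 145s**2 − 510s + 360) + (−12s**3 + 96s**2 − 228s + 144)
  −5s**4 + 10s**3 + 145s**2 − 510s + 360 = ((5/12)s + 5/2)(−12s**3 + 96s**2 − 228s + 144) + (0)
Last nonzero remainder: −12s**3 + 96s**2 − 228s + 144. Dividing through by −12 gives the monic gcd s**3 − 8s**2 + 19s − 12.
Then lcm(f, g) = f·g / gcd(f, g); expanding and making the result monic gives the answer.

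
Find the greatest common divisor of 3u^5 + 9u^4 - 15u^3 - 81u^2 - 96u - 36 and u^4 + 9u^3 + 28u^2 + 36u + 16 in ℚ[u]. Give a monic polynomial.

By polynomial division,
  3u^5 + 9u^4 - 15u^3 - 81u^2 - 96u - 36 = (3u - 18)(u^4 + 9u^3 + 28u^2 + 36u + 16) + (63u^3 + 315u^2 + 504u + 252)
  u^4 + 9u^3 + 28u^2 + 36u + 16 = ((1/63)u + 4/63)(63u^3 + 315u^2 + 504u + 252) + (0)
Last nonzero remainder: 63u^3 + 315u^2 + 504u + 252. Dividing through by 63 gives the monic gcd u^3 + 5u^2 + 8u + 4.

u^3 + 5u^2 + 8u + 4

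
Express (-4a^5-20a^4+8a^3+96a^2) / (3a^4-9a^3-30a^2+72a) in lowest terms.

(-4a^2-16a)/(3a-12)

Apply the Euclidean algorithm:
  -4a^5-20a^4+8a^3+96a^2 = (-(4/3)a-32/3)(3a^4-9a^3-30a^2+72a) + (-128a^3-128a^2+768a)
  3a^4-9a^3-30a^2+72a = (-(3/128)a+3/32)(-128a^3-128a^2+768a) + (0)
Last nonzero remainder: -128a^3-128a^2+768a. Dividing through by -128 gives the monic gcd a^3+a^2-6a.
Cancel a^3+a^2-6a from numerator and denominator to get the reduced form.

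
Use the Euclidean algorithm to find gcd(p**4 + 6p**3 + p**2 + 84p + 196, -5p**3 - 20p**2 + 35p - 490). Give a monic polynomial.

p**3 + 4p**2 - 7p + 98

Euclidean algorithm in ℚ[p]:
  p**4 + 6p**3 + p**2 + 84p + 196 = (-(1/5)p - 2/5)(-5p**3 - 20p**2 + 35p - 490) + (0)
Last nonzero remainder: -5p**3 - 20p**2 + 35p - 490. Dividing through by -5 gives the monic gcd p**3 + 4p**2 - 7p + 98.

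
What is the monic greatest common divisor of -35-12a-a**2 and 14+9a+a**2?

By polynomial division,
  -a**2-12a-35 = (-1)(a**2+9a+14) + (-3a-21)
  a**2+9a+14 = (-(1/3)a-2/3)(-3a-21) + (0)
Last nonzero remainder: -3a-21. Dividing through by -3 gives the monic gcd a+7.

7+a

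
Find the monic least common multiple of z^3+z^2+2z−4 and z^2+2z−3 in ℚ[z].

Euclidean algorithm in ℚ[z]:
  z^3+z^2+2z−4 = (z−1)(z^2+2z−3) + (7z−7)
  z^2+2z−3 = ((1/7)z+3/7)(7z−7) + (0)
Last nonzero remainder: 7z−7. Dividing through by 7 gives the monic gcd z−1.
Then lcm(f, g) = f·g / gcd(f, g); expanding and making the result monic gives the answer.

z^4+4z^3+5z^2+2z−12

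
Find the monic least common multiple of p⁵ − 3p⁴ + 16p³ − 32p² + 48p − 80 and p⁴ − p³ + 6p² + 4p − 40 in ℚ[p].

Euclidean algorithm in ℚ[p]:
  p⁵ − 3p⁴ + 16p³ − 32p² + 48p − 80 = (p − 2)(p⁴ − p³ + 6p² + 4p − 40) + (8p³ − 24p² + 96p − 160)
  p⁴ − p³ + 6p² + 4p − 40 = ((1/8)p + 1/4)(8p³ − 24p² + 96p − 160) + (0)
Last nonzero remainder: 8p³ − 24p² + 96p − 160. Dividing through by 8 gives the monic gcd p³ − 3p² + 12p − 20.
Then lcm(f, g) = f·g / gcd(f, g); expanding and making the result monic gives the answer.

p⁶ − p⁵ + 10p⁴ − 16p² + 16p − 160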